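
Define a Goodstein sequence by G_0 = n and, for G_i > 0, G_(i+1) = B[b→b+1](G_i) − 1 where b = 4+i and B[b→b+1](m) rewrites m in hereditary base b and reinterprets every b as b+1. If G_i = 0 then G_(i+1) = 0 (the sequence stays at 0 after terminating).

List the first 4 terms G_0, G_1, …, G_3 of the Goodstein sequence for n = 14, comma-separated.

14, 16, 18, 20

(0) 14|_4 = 3·4 + 2 ↦ 3·5 + 2|_5 = 17 ⇒ 16
(1) 16|_5 = 3·5 + 1 ↦ 3·6 + 1|_6 = 19 ⇒ 18
(2) 18|_6 = 3·6 ↦ 3·7|_7 = 21 ⇒ 20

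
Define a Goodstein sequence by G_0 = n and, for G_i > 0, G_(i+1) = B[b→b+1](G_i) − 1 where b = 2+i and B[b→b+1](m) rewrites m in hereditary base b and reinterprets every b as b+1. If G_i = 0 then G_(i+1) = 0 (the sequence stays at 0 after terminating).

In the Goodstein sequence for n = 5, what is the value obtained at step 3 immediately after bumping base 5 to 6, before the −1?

776

[0] 5 ≡ 2^2 + 1 (base 2). Lift 3: 28. −1: 27.
[1] 27 ≡ 3^3 (base 3). Lift 4: 256. −1: 255.
[2] 255 ≡ 3·4^3 + 3·4^2 + 3·4 + 3 (base 4). Lift 5: 468. −1: 467.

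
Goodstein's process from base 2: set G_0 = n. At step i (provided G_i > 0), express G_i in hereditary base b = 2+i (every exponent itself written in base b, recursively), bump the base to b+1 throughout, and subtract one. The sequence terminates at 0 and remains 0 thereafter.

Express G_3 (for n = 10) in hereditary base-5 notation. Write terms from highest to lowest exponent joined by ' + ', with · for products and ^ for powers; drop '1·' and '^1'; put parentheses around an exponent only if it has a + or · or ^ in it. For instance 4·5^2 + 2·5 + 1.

i=0: 10 = 2^(2 + 1) + 2 (b=2); 2→3: 3^(3 + 1) + 3 = 84; 84−1 = 83
i=1: 83 = 3^(3 + 1) + 2 (b=3); 3→4: 4^(4 + 1) + 2 = 1026; 1026−1 = 1025
i=2: 1025 = 4^(4 + 1) + 1 (b=4); 4→5: 5^(5 + 1) + 1 = 15626; 15626−1 = 15625
i=3: 15625 = 5^(5 + 1) (b=5); 5→6: 6^(6 + 1) = 279936; 279936−1 = 279935

5^(5 + 1)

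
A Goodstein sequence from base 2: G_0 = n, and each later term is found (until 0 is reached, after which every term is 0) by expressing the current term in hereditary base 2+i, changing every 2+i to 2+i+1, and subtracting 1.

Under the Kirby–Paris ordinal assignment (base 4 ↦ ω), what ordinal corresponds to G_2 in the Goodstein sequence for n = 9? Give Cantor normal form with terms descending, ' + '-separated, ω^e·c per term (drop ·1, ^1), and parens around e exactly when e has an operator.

9 —HB2→ 2^(2 + 1) + 1 —bump→ 3^(3 + 1) + 1 = 82 —(−1)→ 81
81 —HB3→ 3^(3 + 1) —bump→ 4^(4 + 1) = 1024 —(−1)→ 1023
1023 —HB4→ 3·4^4 + 3·4^3 + 3·4^2 + 3·4 + 3 —bump→ 3·5^5 + 3·5^3 + 3·5^2 + 3·5 + 3 = 9843 —(−1)→ 9842

ω^ω·3 + ω^3·3 + ω^2·3 + ω·3 + 3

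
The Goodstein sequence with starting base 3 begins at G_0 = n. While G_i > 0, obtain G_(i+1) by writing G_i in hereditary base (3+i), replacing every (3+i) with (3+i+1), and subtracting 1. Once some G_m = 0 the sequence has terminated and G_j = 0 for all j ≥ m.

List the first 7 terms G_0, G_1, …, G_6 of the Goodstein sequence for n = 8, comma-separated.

G_0=8  [base 3] 2·3 + 2  →[3↦4]→  2·4 + 2 = 10  −1 ⇒ G_1=9
G_1=9  [base 4] 2·4 + 1  →[4↦5]→  2·5 + 1 = 11  −1 ⇒ G_2=10
G_2=10  [base 5] 2·5  →[5↦6]→  2·6 = 12  −1 ⇒ G_3=11
G_3=11  [base 6] 6 + 5  →[6↦7]→  7 + 5 = 12  −1 ⇒ G_4=11
G_4=11  [base 7] 7 + 4  →[7↦8]→  8 + 4 = 12  −1 ⇒ G_5=11
G_5=11  [base 8] 8 + 3  →[8↦9]→  9 + 3 = 12  −1 ⇒ G_6=11

8, 9, 10, 11, 11, 11, 11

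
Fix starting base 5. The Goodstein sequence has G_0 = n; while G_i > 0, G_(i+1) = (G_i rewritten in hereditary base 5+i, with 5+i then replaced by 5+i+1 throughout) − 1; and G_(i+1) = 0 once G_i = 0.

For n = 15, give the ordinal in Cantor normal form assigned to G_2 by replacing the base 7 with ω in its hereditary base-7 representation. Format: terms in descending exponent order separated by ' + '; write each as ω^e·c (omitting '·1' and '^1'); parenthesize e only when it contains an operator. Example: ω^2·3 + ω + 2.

base 5: 15 = 3·5; at 6: 3·6 = 18; next = 17
base 6: 17 = 2·6 + 5; at 7: 2·7 + 5 = 19; next = 18
base 7: 18 = 2·7 + 4; at 8: 2·8 + 4 = 20; next = 19

ω·2 + 4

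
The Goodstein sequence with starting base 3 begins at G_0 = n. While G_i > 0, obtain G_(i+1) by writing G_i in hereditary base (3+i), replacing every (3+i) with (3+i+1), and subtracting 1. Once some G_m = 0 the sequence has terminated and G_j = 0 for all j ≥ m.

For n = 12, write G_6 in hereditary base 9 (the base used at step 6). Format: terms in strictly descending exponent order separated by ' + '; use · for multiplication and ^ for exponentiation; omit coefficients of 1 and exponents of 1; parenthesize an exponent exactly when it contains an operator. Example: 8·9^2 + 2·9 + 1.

i=0: 12 = 3^2 + 3 (b=3); 3→4: 4^2 + 4 = 20; 20−1 = 19
i=1: 19 = 4^2 + 3 (b=4); 4→5: 5^2 + 3 = 28; 28−1 = 27
i=2: 27 = 5^2 + 2 (b=5); 5→6: 6^2 + 2 = 38; 38−1 = 37
i=3: 37 = 6^2 + 1 (b=6); 6→7: 7^2 + 1 = 50; 50−1 = 49
i=4: 49 = 7^2 (b=7); 7→8: 8^2 = 64; 64−1 = 63
i=5: 63 = 7·8 + 7 (b=8); 8→9: 7·9 + 7 = 70; 70−1 = 69
i=6: 69 = 7·9 + 6 (b=9); 9→10: 7·10 + 6 = 76; 76−1 = 75

7·9 + 6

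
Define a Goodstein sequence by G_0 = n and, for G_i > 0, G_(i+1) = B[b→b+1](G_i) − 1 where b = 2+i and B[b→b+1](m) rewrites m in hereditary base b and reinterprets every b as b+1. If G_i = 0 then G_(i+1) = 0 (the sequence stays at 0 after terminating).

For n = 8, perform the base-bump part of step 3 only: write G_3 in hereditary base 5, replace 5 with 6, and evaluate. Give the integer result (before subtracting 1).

93396

i=0: 8 = 2^(2 + 1) (b=2); 2→3: 3^(3 + 1) = 81; 81−1 = 80
i=1: 80 = 2·3^3 + 2·3^2 + 2·3 + 2 (b=3); 3→4: 2·4^4 + 2·4^2 + 2·4 + 2 = 554; 554−1 = 553
i=2: 553 = 2·4^4 + 2·4^2 + 2·4 + 1 (b=4); 4→5: 2·5^5 + 2·5^2 + 2·5 + 1 = 6311; 6311−1 = 6310
i=3: 6310 = 2·5^5 + 2·5^2 + 2·5 (b=5); 5→6: 2·6^6 + 2·6^2 + 2·6 = 93396; 93396−1 = 93395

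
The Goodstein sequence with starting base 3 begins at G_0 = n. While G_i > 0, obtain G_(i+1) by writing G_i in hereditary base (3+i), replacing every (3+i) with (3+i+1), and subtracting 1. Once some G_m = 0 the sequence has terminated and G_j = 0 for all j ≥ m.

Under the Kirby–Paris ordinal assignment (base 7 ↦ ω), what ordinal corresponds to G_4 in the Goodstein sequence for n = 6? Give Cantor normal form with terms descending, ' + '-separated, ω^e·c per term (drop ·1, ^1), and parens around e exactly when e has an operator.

i=0: 6 = 2·3 (b=3); 3→4: 2·4 = 8; 8−1 = 7
i=1: 7 = 4 + 3 (b=4); 4→5: 5 + 3 = 8; 8−1 = 7
i=2: 7 = 5 + 2 (b=5); 5→6: 6 + 2 = 8; 8−1 = 7
i=3: 7 = 6 + 1 (b=6); 6→7: 7 + 1 = 8; 8−1 = 7

ω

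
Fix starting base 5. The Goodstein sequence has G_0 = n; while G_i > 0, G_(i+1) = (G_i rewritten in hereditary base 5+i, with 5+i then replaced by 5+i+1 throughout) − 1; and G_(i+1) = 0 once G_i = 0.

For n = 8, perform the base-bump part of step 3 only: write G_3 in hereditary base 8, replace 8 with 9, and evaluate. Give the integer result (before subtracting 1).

8 —HB5→ 5 + 3 —bump→ 6 + 3 = 9 —(−1)→ 8
8 —HB6→ 6 + 2 —bump→ 7 + 2 = 9 —(−1)→ 8
8 —HB7→ 7 + 1 —bump→ 8 + 1 = 9 —(−1)→ 8
8 —HB8→ 8 —bump→ 9 = 9 —(−1)→ 8

9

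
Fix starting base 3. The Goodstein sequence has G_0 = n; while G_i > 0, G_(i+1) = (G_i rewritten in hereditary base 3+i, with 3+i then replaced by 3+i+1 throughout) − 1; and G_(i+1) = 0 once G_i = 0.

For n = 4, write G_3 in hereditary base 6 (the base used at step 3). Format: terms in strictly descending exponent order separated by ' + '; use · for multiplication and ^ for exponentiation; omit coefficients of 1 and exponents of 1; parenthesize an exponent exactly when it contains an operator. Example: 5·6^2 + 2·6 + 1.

3

step 0: 4 = 3 + 1; sub 4 for 3: 4 + 1; = 5; G_1 = 5−1 = 4
step 1: 4 = 4; sub 5 for 4: 5; = 5; G_2 = 5−1 = 4
step 2: 4 = 4; sub 6 for 5: 4; = 4; G_3 = 4−1 = 3
step 3: 3 = 3; sub 7 for 6: 3; = 3; G_4 = 3−1 = 2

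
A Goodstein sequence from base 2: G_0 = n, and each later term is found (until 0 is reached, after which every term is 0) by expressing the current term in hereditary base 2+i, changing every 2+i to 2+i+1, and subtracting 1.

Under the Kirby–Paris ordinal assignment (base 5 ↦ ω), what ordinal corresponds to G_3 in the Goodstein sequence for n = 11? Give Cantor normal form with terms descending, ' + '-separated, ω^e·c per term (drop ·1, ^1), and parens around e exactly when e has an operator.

ω^(ω + 1) + 2

11 —HB2→ 2^(2 + 1) + 2 + 1 —bump→ 3^(3 + 1) + 3 + 1 = 85 —(−1)→ 84
84 —HB3→ 3^(3 + 1) + 3 —bump→ 4^(4 + 1) + 4 = 1028 —(−1)→ 1027
1027 —HB4→ 4^(4 + 1) + 3 —bump→ 5^(5 + 1) + 3 = 15628 —(−1)→ 15627
15627 —HB5→ 5^(5 + 1) + 2 —bump→ 6^(6 + 1) + 2 = 279938 —(−1)→ 279937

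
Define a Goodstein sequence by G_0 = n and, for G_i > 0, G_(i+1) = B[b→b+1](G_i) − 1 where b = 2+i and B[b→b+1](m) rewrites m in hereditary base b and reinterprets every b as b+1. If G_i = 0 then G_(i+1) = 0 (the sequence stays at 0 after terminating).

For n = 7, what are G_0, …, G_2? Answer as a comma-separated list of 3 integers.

7, 30, 259

step 0: 7 = 2^2 + 2 + 1; sub 3 for 2: 3^3 + 3 + 1; = 31; G_1 = 31−1 = 30
step 1: 30 = 3^3 + 3; sub 4 for 3: 4^4 + 4; = 260; G_2 = 260−1 = 259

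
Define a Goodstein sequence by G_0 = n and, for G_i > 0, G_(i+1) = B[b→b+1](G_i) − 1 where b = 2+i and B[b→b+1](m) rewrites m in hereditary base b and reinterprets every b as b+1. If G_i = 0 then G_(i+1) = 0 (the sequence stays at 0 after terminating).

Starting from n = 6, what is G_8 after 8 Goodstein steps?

555551

step 0: 6 = 2^2 + 2; sub 3 for 2: 3^3 + 3; = 30; G_1 = 30−1 = 29
step 1: 29 = 3^3 + 2; sub 4 for 3: 4^4 + 2; = 258; G_2 = 258−1 = 257
step 2: 257 = 4^4 + 1; sub 5 for 4: 5^5 + 1; = 3126; G_3 = 3126−1 = 3125
step 3: 3125 = 5^5; sub 6 for 5: 6^6; = 46656; G_4 = 46656−1 = 46655
step 4: 46655 = 5·6^5 + 5·6^4 + 5·6^3 + 5·6^2 + 5·6 + 5; sub 7 for 6: 5·7^5 + 5·7^4 + 5·7^3 + 5·7^2 + 5·7 + 5; = 98040; G_5 = 98040−1 = 98039
step 5: 98039 = 5·7^5 + 5·7^4 + 5·7^3 + 5·7^2 + 5·7 + 4; sub 8 for 7: 5·8^5 + 5·8^4 + 5·8^3 + 5·8^2 + 5·8 + 4; = 187244; G_6 = 187244−1 = 187243
step 6: 187243 = 5·8^5 + 5·8^4 + 5·8^3 + 5·8^2 + 5·8 + 3; sub 9 for 8: 5·9^5 + 5·9^4 + 5·9^3 + 5·9^2 + 5·9 + 3; = 332148; G_7 = 332148−1 = 332147
step 7: 332147 = 5·9^5 + 5·9^4 + 5·9^3 + 5·9^2 + 5·9 + 2; sub 10 for 9: 5·10^5 + 5·10^4 + 5·10^3 + 5·10^2 + 5·10 + 2; = 555552; G_8 = 555552−1 = 555551
step 8: 555551 = 5·10^5 + 5·10^4 + 5·10^3 + 5·10^2 + 5·10 + 1; sub 11 for 10: 5·11^5 + 5·11^4 + 5·11^3 + 5·11^2 + 5·11 + 1; = 885776; G_9 = 885776−1 = 885775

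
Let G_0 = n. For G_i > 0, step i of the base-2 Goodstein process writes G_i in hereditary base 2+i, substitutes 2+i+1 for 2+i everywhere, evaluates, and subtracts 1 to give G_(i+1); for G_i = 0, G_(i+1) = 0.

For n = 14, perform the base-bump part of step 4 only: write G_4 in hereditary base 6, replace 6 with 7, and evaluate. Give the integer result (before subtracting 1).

5862841

G_0=14  [base 2] 2^(2 + 1) + 2^2 + 2  →[2↦3]→  3^(3 + 1) + 3^3 + 3 = 111  −1 ⇒ G_1=110
G_1=110  [base 3] 3^(3 + 1) + 3^3 + 2  →[3↦4]→  4^(4 + 1) + 4^4 + 2 = 1282  −1 ⇒ G_2=1281
G_2=1281  [base 4] 4^(4 + 1) + 4^4 + 1  →[4↦5]→  5^(5 + 1) + 5^5 + 1 = 18751  −1 ⇒ G_3=18750
G_3=18750  [base 5] 5^(5 + 1) + 5^5  →[5↦6]→  6^(6 + 1) + 6^6 = 326592  −1 ⇒ G_4=326591
G_4=326591  [base 6] 6^(6 + 1) + 5·6^5 + 5·6^4 + 5·6^3 + 5·6^2 + 5·6 + 5  →[6↦7]→  7^(7 + 1) + 5·7^5 + 5·7^4 + 5·7^3 + 5·7^2 + 5·7 + 5 = 5862841  −1 ⇒ G_5=5862840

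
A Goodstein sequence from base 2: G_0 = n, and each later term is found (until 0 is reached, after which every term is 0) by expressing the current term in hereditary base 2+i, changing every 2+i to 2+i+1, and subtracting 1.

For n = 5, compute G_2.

255

step 0: 5 = 2^2 + 1; sub 3 for 2: 3^3 + 1; = 28; G_1 = 28−1 = 27
step 1: 27 = 3^3; sub 4 for 3: 4^4; = 256; G_2 = 256−1 = 255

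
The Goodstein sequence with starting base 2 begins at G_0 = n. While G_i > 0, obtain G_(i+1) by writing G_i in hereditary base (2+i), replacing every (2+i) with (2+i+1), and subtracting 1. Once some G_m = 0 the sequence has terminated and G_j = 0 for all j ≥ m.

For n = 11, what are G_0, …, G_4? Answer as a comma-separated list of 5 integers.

[0] 11 ≡ 2^(2 + 1) + 2 + 1 (base 2). Lift 3: 85. −1: 84.
[1] 84 ≡ 3^(3 + 1) + 3 (base 3). Lift 4: 1028. −1: 1027.
[2] 1027 ≡ 4^(4 + 1) + 3 (base 4). Lift 5: 15628. −1: 15627.
[3] 15627 ≡ 5^(5 + 1) + 2 (base 5). Lift 6: 279938. −1: 279937.

11, 84, 1027, 15627, 279937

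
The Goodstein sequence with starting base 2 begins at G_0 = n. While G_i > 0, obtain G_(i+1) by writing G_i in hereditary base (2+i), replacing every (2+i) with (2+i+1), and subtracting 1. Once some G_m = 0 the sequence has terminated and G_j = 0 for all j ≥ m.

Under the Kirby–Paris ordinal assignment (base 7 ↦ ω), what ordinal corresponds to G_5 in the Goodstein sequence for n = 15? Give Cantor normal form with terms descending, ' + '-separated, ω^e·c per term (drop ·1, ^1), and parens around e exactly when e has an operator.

G_0 = 15. HB_2(15) = 2^(2 + 1) + 2^2 + 2 + 1. Bump = 112. G_1 = 111.
G_1 = 111. HB_3(111) = 3^(3 + 1) + 3^3 + 3. Bump = 1284. G_2 = 1283.
G_2 = 1283. HB_4(1283) = 4^(4 + 1) + 4^4 + 3. Bump = 18753. G_3 = 18752.
G_3 = 18752. HB_5(18752) = 5^(5 + 1) + 5^5 + 2. Bump = 326594. G_4 = 326593.
G_4 = 326593. HB_6(326593) = 6^(6 + 1) + 6^6 + 1. Bump = 6588345. G_5 = 6588344.
G_5 = 6588344. HB_7(6588344) = 7^(7 + 1) + 7^7. Bump = 150994944. G_6 = 150994943.

ω^(ω + 1) + ω^ω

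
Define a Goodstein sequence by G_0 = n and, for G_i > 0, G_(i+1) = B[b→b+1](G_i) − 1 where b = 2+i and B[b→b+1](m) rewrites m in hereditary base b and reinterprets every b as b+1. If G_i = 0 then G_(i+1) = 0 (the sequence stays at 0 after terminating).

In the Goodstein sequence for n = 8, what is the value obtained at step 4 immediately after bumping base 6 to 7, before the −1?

1647196

G_0 = 8. HB_2(8) = 2^(2 + 1). Bump = 81. G_1 = 80.
G_1 = 80. HB_3(80) = 2·3^3 + 2·3^2 + 2·3 + 2. Bump = 554. G_2 = 553.
G_2 = 553. HB_4(553) = 2·4^4 + 2·4^2 + 2·4 + 1. Bump = 6311. G_3 = 6310.
G_3 = 6310. HB_5(6310) = 2·5^5 + 2·5^2 + 2·5. Bump = 93396. G_4 = 93395.
G_4 = 93395. HB_6(93395) = 2·6^6 + 2·6^2 + 6 + 5. Bump = 1647196. G_5 = 1647195.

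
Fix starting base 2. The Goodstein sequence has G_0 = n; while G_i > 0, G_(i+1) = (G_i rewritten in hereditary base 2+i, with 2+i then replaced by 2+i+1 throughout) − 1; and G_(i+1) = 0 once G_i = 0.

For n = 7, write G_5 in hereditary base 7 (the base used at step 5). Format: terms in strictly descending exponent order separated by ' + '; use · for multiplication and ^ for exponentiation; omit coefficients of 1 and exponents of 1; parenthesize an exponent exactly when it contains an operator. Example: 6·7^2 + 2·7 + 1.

7^7

G_0 = 7. HB_2(7) = 2^2 + 2 + 1. Bump = 31. G_1 = 30.
G_1 = 30. HB_3(30) = 3^3 + 3. Bump = 260. G_2 = 259.
G_2 = 259. HB_4(259) = 4^4 + 3. Bump = 3128. G_3 = 3127.
G_3 = 3127. HB_5(3127) = 5^5 + 2. Bump = 46658. G_4 = 46657.
G_4 = 46657. HB_6(46657) = 6^6 + 1. Bump = 823544. G_5 = 823543.
G_5 = 823543. HB_7(823543) = 7^7. Bump = 16777216. G_6 = 16777215.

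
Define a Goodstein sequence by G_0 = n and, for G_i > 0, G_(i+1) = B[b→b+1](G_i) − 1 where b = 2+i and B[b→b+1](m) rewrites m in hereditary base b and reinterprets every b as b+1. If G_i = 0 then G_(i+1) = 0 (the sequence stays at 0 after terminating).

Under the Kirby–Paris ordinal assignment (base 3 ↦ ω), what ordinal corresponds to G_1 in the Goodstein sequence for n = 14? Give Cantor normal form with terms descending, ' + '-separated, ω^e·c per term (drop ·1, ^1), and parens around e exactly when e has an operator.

i=0: 14 = 2^(2 + 1) + 2^2 + 2 (b=2); 2→3: 3^(3 + 1) + 3^3 + 3 = 111; 111−1 = 110
i=1: 110 = 3^(3 + 1) + 3^3 + 2 (b=3); 3→4: 4^(4 + 1) + 4^4 + 2 = 1282; 1282−1 = 1281

ω^(ω + 1) + ω^ω + 2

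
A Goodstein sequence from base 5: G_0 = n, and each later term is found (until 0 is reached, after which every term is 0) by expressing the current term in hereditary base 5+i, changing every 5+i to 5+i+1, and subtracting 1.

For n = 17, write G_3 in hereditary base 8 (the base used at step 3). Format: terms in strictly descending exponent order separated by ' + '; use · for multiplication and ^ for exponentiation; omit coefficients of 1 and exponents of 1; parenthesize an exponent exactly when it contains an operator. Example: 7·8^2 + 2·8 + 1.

2·8 + 7

[0] 17 ≡ 3·5 + 2 (base 5). Lift 6: 20. −1: 19.
[1] 19 ≡ 3·6 + 1 (base 6). Lift 7: 22. −1: 21.
[2] 21 ≡ 3·7 (base 7). Lift 8: 24. −1: 23.
[3] 23 ≡ 2·8 + 7 (base 8). Lift 9: 25. −1: 24.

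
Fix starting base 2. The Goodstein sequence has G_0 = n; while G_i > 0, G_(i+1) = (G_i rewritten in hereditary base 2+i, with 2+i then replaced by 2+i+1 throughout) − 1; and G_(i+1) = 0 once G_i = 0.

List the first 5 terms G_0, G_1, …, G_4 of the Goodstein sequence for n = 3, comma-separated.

3, 3, 3, 2, 1

G_0=3  [base 2] 2 + 1  →[2↦3]→  3 + 1 = 4  −1 ⇒ G_1=3
G_1=3  [base 3] 3  →[3↦4]→  4 = 4  −1 ⇒ G_2=3
G_2=3  [base 4] 3  →[4↦5]→  3 = 3  −1 ⇒ G_3=2
G_3=2  [base 5] 2  →[5↦6]→  2 = 2  −1 ⇒ G_4=1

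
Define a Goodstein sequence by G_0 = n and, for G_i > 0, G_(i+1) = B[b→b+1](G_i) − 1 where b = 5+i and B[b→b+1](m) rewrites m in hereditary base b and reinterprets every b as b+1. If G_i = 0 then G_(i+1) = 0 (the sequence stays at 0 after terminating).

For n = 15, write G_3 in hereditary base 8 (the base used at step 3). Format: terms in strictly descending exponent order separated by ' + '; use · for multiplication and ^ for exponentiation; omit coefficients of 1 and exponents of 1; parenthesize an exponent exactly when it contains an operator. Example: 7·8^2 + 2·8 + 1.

2·8 + 3

G_0=15  [base 5] 3·5  →[5↦6]→  3·6 = 18  −1 ⇒ G_1=17
G_1=17  [base 6] 2·6 + 5  →[6↦7]→  2·7 + 5 = 19  −1 ⇒ G_2=18
G_2=18  [base 7] 2·7 + 4  →[7↦8]→  2·8 + 4 = 20  −1 ⇒ G_3=19
G_3=19  [base 8] 2·8 + 3  →[8↦9]→  2·9 + 3 = 21  −1 ⇒ G_4=20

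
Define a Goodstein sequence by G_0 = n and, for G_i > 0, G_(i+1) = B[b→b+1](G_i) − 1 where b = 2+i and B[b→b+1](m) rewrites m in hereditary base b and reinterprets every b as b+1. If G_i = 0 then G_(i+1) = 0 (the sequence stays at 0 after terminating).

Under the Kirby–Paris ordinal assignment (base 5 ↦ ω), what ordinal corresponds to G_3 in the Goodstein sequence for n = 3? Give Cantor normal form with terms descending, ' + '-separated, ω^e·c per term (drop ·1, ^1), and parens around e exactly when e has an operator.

i=0: 3 = 2 + 1 (b=2); 2→3: 3 + 1 = 4; 4−1 = 3
i=1: 3 = 3 (b=3); 3→4: 4 = 4; 4−1 = 3
i=2: 3 = 3 (b=4); 4→5: 3 = 3; 3−1 = 2
i=3: 2 = 2 (b=5); 5→6: 2 = 2; 2−1 = 1

2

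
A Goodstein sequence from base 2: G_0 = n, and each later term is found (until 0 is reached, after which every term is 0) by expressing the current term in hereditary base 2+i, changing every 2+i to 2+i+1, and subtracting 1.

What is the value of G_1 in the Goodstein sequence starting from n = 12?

base 2: 12 = 2^(2 + 1) + 2^2; at 3: 3^(3 + 1) + 3^3 = 108; next = 107
base 3: 107 = 3^(3 + 1) + 2·3^2 + 2·3 + 2; at 4: 4^(4 + 1) + 2·4^2 + 2·4 + 2 = 1066; next = 1065

107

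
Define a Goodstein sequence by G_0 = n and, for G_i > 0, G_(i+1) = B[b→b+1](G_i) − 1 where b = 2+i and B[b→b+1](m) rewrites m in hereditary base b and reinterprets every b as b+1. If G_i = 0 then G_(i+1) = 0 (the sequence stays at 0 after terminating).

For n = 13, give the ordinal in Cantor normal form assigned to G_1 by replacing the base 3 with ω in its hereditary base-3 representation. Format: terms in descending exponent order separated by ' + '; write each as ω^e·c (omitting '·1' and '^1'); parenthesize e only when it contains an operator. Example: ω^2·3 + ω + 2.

step 0: 13 = 2^(2 + 1) + 2^2 + 1; sub 3 for 2: 3^(3 + 1) + 3^3 + 1; = 109; G_1 = 109−1 = 108
step 1: 108 = 3^(3 + 1) + 3^3; sub 4 for 3: 4^(4 + 1) + 4^4; = 1280; G_2 = 1280−1 = 1279

ω^(ω + 1) + ω^ω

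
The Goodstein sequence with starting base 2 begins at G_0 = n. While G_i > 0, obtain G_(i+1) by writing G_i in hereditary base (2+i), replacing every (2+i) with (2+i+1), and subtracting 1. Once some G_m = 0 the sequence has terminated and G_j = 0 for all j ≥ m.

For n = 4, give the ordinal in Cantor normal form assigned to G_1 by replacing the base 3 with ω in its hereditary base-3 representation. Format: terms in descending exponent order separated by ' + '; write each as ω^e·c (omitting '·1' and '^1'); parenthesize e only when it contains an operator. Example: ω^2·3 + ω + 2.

[0] 4 ≡ 2^2 (base 2). Lift 3: 27. −1: 26.
[1] 26 ≡ 2·3^2 + 2·3 + 2 (base 3). Lift 4: 42. −1: 41.

ω^2·2 + ω·2 + 2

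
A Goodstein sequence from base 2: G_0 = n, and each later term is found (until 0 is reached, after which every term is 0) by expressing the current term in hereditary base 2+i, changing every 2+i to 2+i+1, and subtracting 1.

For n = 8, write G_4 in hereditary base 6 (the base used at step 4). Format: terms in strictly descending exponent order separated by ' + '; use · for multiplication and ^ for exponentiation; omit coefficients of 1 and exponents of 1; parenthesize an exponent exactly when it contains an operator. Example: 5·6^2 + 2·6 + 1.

G_0 = 8. HB_2(8) = 2^(2 + 1). Bump = 81. G_1 = 80.
G_1 = 80. HB_3(80) = 2·3^3 + 2·3^2 + 2·3 + 2. Bump = 554. G_2 = 553.
G_2 = 553. HB_4(553) = 2·4^4 + 2·4^2 + 2·4 + 1. Bump = 6311. G_3 = 6310.
G_3 = 6310. HB_5(6310) = 2·5^5 + 2·5^2 + 2·5. Bump = 93396. G_4 = 93395.
G_4 = 93395. HB_6(93395) = 2·6^6 + 2·6^2 + 6 + 5. Bump = 1647196. G_5 = 1647195.

2·6^6 + 2·6^2 + 6 + 5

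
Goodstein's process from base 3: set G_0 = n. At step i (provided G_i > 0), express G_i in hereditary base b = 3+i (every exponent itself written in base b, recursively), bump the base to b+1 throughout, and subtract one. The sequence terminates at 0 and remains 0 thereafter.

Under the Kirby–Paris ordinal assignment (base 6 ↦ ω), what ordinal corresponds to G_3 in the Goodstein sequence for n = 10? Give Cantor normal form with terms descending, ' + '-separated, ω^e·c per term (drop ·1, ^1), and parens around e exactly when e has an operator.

ω·4 + 3

(0) 10|_3 = 3^2 + 1 ↦ 4^2 + 1|_4 = 17 ⇒ 16
(1) 16|_4 = 4^2 ↦ 5^2|_5 = 25 ⇒ 24
(2) 24|_5 = 4·5 + 4 ↦ 4·6 + 4|_6 = 28 ⇒ 27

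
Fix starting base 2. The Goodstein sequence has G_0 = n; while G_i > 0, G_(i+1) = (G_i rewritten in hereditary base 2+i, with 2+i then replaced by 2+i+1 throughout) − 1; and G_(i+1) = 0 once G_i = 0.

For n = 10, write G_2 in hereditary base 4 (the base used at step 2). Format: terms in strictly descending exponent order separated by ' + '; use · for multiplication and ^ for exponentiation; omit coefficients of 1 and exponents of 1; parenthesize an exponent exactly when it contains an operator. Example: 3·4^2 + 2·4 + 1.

G_0=10  [base 2] 2^(2 + 1) + 2  →[2↦3]→  3^(3 + 1) + 3 = 84  −1 ⇒ G_1=83
G_1=83  [base 3] 3^(3 + 1) + 2  →[3↦4]→  4^(4 + 1) + 2 = 1026  −1 ⇒ G_2=1025
G_2=1025  [base 4] 4^(4 + 1) + 1  →[4↦5]→  5^(5 + 1) + 1 = 15626  −1 ⇒ G_3=15625

4^(4 + 1) + 1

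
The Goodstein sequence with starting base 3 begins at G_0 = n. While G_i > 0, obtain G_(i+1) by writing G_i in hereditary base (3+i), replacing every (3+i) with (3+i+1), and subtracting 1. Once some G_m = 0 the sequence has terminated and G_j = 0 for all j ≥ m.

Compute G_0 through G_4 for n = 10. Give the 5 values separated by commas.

base 3: 10 = 3^2 + 1; at 4: 4^2 + 1 = 17; next = 16
base 4: 16 = 4^2; at 5: 5^2 = 25; next = 24
base 5: 24 = 4·5 + 4; at 6: 4·6 + 4 = 28; next = 27
base 6: 27 = 4·6 + 3; at 7: 4·7 + 3 = 31; next = 30

10, 16, 24, 27, 30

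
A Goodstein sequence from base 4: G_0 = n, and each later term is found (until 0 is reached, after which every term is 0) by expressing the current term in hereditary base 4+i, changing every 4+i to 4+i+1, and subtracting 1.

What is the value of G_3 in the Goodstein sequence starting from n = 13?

18

base 4: 13 = 3·4 + 1; at 5: 3·5 + 1 = 16; next = 15
base 5: 15 = 3·5; at 6: 3·6 = 18; next = 17
base 6: 17 = 2·6 + 5; at 7: 2·7 + 5 = 19; next = 18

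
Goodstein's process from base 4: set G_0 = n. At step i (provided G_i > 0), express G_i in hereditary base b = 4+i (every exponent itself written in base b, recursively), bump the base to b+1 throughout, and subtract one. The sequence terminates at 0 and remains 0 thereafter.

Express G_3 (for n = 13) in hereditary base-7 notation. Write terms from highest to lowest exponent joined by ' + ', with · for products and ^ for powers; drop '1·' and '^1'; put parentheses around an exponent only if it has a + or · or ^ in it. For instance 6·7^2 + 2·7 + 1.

2·7 + 4

step 0: 13 = 3·4 + 1; sub 5 for 4: 3·5 + 1; = 16; G_1 = 16−1 = 15
step 1: 15 = 3·5; sub 6 for 5: 3·6; = 18; G_2 = 18−1 = 17
step 2: 17 = 2·6 + 5; sub 7 for 6: 2·7 + 5; = 19; G_3 = 19−1 = 18
step 3: 18 = 2·7 + 4; sub 8 for 7: 2·8 + 4; = 20; G_4 = 20−1 = 19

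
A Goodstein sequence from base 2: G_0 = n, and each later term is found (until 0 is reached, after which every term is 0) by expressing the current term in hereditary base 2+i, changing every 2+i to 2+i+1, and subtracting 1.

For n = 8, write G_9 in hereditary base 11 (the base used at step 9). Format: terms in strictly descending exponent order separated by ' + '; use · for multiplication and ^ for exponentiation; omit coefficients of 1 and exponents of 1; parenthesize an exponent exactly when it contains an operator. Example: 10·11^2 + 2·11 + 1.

8 —HB2→ 2^(2 + 1) —bump→ 3^(3 + 1) = 81 —(−1)→ 80
80 —HB3→ 2·3^3 + 2·3^2 + 2·3 + 2 —bump→ 2·4^4 + 2·4^2 + 2·4 + 2 = 554 —(−1)→ 553
553 —HB4→ 2·4^4 + 2·4^2 + 2·4 + 1 —bump→ 2·5^5 + 2·5^2 + 2·5 + 1 = 6311 —(−1)→ 6310
6310 —HB5→ 2·5^5 + 2·5^2 + 2·5 —bump→ 2·6^6 + 2·6^2 + 2·6 = 93396 —(−1)→ 93395
93395 —HB6→ 2·6^6 + 2·6^2 + 6 + 5 —bump→ 2·7^7 + 2·7^2 + 7 + 5 = 1647196 —(−1)→ 1647195
1647195 —HB7→ 2·7^7 + 2·7^2 + 7 + 4 —bump→ 2·8^8 + 2·8^2 + 8 + 4 = 33554572 —(−1)→ 33554571
33554571 —HB8→ 2·8^8 + 2·8^2 + 8 + 3 —bump→ 2·9^9 + 2·9^2 + 9 + 3 = 774841152 —(−1)→ 774841151
774841151 —HB9→ 2·9^9 + 2·9^2 + 9 + 2 —bump→ 2·10^10 + 2·10^2 + 10 + 2 = 20000000212 —(−1)→ 20000000211
20000000211 —HB10→ 2·10^10 + 2·10^2 + 10 + 1 —bump→ 2·11^11 + 2·11^2 + 11 + 1 = 570623341476 —(−1)→ 570623341475

2·11^11 + 2·11^2 + 11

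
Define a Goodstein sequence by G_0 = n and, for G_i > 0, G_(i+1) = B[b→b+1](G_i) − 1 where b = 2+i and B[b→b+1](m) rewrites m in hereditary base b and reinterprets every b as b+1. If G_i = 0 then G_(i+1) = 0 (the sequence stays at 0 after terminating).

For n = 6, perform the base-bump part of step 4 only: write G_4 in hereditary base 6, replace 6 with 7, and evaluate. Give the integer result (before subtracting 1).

i=0: 6 = 2^2 + 2 (b=2); 2→3: 3^3 + 3 = 30; 30−1 = 29
i=1: 29 = 3^3 + 2 (b=3); 3→4: 4^4 + 2 = 258; 258−1 = 257
i=2: 257 = 4^4 + 1 (b=4); 4→5: 5^5 + 1 = 3126; 3126−1 = 3125
i=3: 3125 = 5^5 (b=5); 5→6: 6^6 = 46656; 46656−1 = 46655
i=4: 46655 = 5·6^5 + 5·6^4 + 5·6^3 + 5·6^2 + 5·6 + 5 (b=6); 6→7: 5·7^5 + 5·7^4 + 5·7^3 + 5·7^2 + 5·7 + 5 = 98040; 98040−1 = 98039

98040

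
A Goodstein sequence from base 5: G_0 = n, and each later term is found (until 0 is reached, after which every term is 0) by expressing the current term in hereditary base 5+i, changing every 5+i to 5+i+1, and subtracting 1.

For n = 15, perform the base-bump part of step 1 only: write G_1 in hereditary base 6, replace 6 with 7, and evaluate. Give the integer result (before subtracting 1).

(0) 15|_5 = 3·5 ↦ 3·6|_6 = 18 ⇒ 17
(1) 17|_6 = 2·6 + 5 ↦ 2·7 + 5|_7 = 19 ⇒ 18

19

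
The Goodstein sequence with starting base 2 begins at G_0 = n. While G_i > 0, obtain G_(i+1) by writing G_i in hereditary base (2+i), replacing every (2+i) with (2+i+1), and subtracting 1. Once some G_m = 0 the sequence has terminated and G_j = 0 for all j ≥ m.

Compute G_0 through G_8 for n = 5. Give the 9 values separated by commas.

(0) 5|_2 = 2^2 + 1 ↦ 3^3 + 1|_3 = 28 ⇒ 27
(1) 27|_3 = 3^3 ↦ 4^4|_4 = 256 ⇒ 255
(2) 255|_4 = 3·4^3 + 3·4^2 + 3·4 + 3 ↦ 3·5^3 + 3·5^2 + 3·5 + 3|_5 = 468 ⇒ 467
(3) 467|_5 = 3·5^3 + 3·5^2 + 3·5 + 2 ↦ 3·6^3 + 3·6^2 + 3·6 + 2|_6 = 776 ⇒ 775
(4) 775|_6 = 3·6^3 + 3·6^2 + 3·6 + 1 ↦ 3·7^3 + 3·7^2 + 3·7 + 1|_7 = 1198 ⇒ 1197
(5) 1197|_7 = 3·7^3 + 3·7^2 + 3·7 ↦ 3·8^3 + 3·8^2 + 3·8|_8 = 1752 ⇒ 1751
(6) 1751|_8 = 3·8^3 + 3·8^2 + 2·8 + 7 ↦ 3·9^3 + 3·9^2 + 2·9 + 7|_9 = 2455 ⇒ 2454
(7) 2454|_9 = 3·9^3 + 3·9^2 + 2·9 + 6 ↦ 3·10^3 + 3·10^2 + 2·10 + 6|_10 = 3326 ⇒ 3325

5, 27, 255, 467, 775, 1197, 1751, 2454, 3325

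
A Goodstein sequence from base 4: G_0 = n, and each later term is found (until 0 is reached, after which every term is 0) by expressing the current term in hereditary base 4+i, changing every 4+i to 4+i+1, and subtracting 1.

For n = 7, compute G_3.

7

i=0: 7 = 4 + 3 (b=4); 4→5: 5 + 3 = 8; 8−1 = 7
i=1: 7 = 5 + 2 (b=5); 5→6: 6 + 2 = 8; 8−1 = 7
i=2: 7 = 6 + 1 (b=6); 6→7: 7 + 1 = 8; 8−1 = 7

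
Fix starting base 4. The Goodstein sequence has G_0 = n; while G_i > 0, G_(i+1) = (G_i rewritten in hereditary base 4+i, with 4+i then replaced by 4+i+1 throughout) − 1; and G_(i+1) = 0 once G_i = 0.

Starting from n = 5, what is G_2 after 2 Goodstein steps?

step 0: 5 = 4 + 1; sub 5 for 4: 5 + 1; = 6; G_1 = 6−1 = 5
step 1: 5 = 5; sub 6 for 5: 6; = 6; G_2 = 6−1 = 5
step 2: 5 = 5; sub 7 for 6: 5; = 5; G_3 = 5−1 = 4

5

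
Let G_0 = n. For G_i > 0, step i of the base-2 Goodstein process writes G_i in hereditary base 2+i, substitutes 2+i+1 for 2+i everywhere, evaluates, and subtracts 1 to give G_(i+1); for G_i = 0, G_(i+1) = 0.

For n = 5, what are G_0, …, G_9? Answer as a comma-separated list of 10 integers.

5, 27, 255, 467, 775, 1197, 1751, 2454, 3325, 4382

base 2: 5 = 2^2 + 1; at 3: 3^3 + 1 = 28; next = 27
base 3: 27 = 3^3; at 4: 4^4 = 256; next = 255
base 4: 255 = 3·4^3 + 3·4^2 + 3·4 + 3; at 5: 3·5^3 + 3·5^2 + 3·5 + 3 = 468; next = 467
base 5: 467 = 3·5^3 + 3·5^2 + 3·5 + 2; at 6: 3·6^3 + 3·6^2 + 3·6 + 2 = 776; next = 775
base 6: 775 = 3·6^3 + 3·6^2 + 3·6 + 1; at 7: 3·7^3 + 3·7^2 + 3·7 + 1 = 1198; next = 1197
base 7: 1197 = 3·7^3 + 3·7^2 + 3·7; at 8: 3·8^3 + 3·8^2 + 3·8 = 1752; next = 1751
base 8: 1751 = 3·8^3 + 3·8^2 + 2·8 + 7; at 9: 3·9^3 + 3·9^2 + 2·9 + 7 = 2455; next = 2454
base 9: 2454 = 3·9^3 + 3·9^2 + 2·9 + 6; at 10: 3·10^3 + 3·10^2 + 2·10 + 6 = 3326; next = 3325
base 10: 3325 = 3·10^3 + 3·10^2 + 2·10 + 5; at 11: 3·11^3 + 3·11^2 + 2·11 + 5 = 4383; next = 4382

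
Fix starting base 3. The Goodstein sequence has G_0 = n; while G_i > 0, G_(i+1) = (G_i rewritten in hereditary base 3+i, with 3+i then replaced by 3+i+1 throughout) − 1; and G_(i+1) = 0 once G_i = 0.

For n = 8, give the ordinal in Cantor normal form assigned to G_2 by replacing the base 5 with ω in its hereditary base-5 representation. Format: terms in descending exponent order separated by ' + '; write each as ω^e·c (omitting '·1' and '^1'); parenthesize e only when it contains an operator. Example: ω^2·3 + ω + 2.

8 —HB3→ 2·3 + 2 —bump→ 2·4 + 2 = 10 —(−1)→ 9
9 —HB4→ 2·4 + 1 —bump→ 2·5 + 1 = 11 —(−1)→ 10
10 —HB5→ 2·5 —bump→ 2·6 = 12 —(−1)→ 11

ω·2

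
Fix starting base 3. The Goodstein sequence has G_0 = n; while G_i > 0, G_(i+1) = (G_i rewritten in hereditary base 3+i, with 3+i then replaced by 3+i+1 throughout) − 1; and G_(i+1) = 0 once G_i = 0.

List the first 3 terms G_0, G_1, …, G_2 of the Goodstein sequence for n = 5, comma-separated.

5, 5, 5

[0] 5 ≡ 3 + 2 (base 3). Lift 4: 6. −1: 5.
[1] 5 ≡ 4 + 1 (base 4). Lift 5: 6. −1: 5.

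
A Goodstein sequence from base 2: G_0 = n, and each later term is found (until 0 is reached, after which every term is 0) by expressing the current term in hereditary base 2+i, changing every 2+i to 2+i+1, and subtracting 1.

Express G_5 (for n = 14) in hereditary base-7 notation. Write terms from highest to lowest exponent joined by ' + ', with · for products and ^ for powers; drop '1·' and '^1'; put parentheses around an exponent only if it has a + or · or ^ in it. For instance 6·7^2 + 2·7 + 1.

[0] 14 ≡ 2^(2 + 1) + 2^2 + 2 (base 2). Lift 3: 111. −1: 110.
[1] 110 ≡ 3^(3 + 1) + 3^3 + 2 (base 3). Lift 4: 1282. −1: 1281.
[2] 1281 ≡ 4^(4 + 1) + 4^4 + 1 (base 4). Lift 5: 18751. −1: 18750.
[3] 18750 ≡ 5^(5 + 1) + 5^5 (base 5). Lift 6: 326592. −1: 326591.
[4] 326591 ≡ 6^(6 + 1) + 5·6^5 + 5·6^4 + 5·6^3 + 5·6^2 + 5·6 + 5 (base 6). Lift 7: 5862841. −1: 5862840.
[5] 5862840 ≡ 7^(7 + 1) + 5·7^5 + 5·7^4 + 5·7^3 + 5·7^2 + 5·7 + 4 (base 7). Lift 8: 134404972. −1: 134404971.

7^(7 + 1) + 5·7^5 + 5·7^4 + 5·7^3 + 5·7^2 + 5·7 + 4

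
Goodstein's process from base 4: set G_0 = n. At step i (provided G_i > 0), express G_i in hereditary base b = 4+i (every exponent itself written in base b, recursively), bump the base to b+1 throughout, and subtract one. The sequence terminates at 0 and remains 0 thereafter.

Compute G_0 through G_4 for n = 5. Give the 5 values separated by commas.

5, 5, 5, 4, 3

G_0 = 5. HB_4(5) = 4 + 1. Bump = 6. G_1 = 5.
G_1 = 5. HB_5(5) = 5. Bump = 6. G_2 = 5.
G_2 = 5. HB_6(5) = 5. Bump = 5. G_3 = 4.
G_3 = 4. HB_7(4) = 4. Bump = 4. G_4 = 3.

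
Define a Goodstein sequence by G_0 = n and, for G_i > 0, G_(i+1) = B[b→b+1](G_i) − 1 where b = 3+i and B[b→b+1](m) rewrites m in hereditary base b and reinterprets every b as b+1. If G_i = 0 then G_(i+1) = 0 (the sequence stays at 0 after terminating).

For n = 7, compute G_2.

9

7 —HB3→ 2·3 + 1 —bump→ 2·4 + 1 = 9 —(−1)→ 8
8 —HB4→ 2·4 —bump→ 2·5 = 10 —(−1)→ 9
9 —HB5→ 5 + 4 —bump→ 6 + 4 = 10 —(−1)→ 9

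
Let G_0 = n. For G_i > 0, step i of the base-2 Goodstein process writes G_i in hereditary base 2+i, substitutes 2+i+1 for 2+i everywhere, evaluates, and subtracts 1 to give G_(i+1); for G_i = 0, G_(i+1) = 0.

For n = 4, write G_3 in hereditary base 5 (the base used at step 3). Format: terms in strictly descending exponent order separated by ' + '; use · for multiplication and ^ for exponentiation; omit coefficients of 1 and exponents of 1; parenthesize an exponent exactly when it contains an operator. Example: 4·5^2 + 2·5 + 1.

2·5^2 + 2·5

G_0 = 4. HB_2(4) = 2^2. Bump = 27. G_1 = 26.
G_1 = 26. HB_3(26) = 2·3^2 + 2·3 + 2. Bump = 42. G_2 = 41.
G_2 = 41. HB_4(41) = 2·4^2 + 2·4 + 1. Bump = 61. G_3 = 60.
G_3 = 60. HB_5(60) = 2·5^2 + 2·5. Bump = 84. G_4 = 83.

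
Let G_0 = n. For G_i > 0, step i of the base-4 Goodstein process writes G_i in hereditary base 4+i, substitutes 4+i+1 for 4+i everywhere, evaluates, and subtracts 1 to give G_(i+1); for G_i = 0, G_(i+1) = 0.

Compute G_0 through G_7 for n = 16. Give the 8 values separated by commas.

16, 24, 27, 30, 33, 36, 39, 41

(0) 16|_4 = 4^2 ↦ 5^2|_5 = 25 ⇒ 24
(1) 24|_5 = 4·5 + 4 ↦ 4·6 + 4|_6 = 28 ⇒ 27
(2) 27|_6 = 4·6 + 3 ↦ 4·7 + 3|_7 = 31 ⇒ 30
(3) 30|_7 = 4·7 + 2 ↦ 4·8 + 2|_8 = 34 ⇒ 33
(4) 33|_8 = 4·8 + 1 ↦ 4·9 + 1|_9 = 37 ⇒ 36
(5) 36|_9 = 4·9 ↦ 4·10|_10 = 40 ⇒ 39
(6) 39|_10 = 3·10 + 9 ↦ 3·11 + 9|_11 = 42 ⇒ 41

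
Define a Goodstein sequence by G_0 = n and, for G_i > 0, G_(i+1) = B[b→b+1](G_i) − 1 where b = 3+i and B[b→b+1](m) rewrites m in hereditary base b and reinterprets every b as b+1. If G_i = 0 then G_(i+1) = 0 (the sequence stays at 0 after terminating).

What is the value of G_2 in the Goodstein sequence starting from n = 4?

4 —HB3→ 3 + 1 —bump→ 4 + 1 = 5 —(−1)→ 4
4 —HB4→ 4 —bump→ 5 = 5 —(−1)→ 4

4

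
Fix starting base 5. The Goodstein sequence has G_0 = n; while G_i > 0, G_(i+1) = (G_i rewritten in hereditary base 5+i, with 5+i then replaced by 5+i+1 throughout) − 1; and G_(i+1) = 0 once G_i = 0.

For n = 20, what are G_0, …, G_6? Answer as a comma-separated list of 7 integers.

20 —HB5→ 4·5 —bump→ 4·6 = 24 —(−1)→ 23
23 —HB6→ 3·6 + 5 —bump→ 3·7 + 5 = 26 —(−1)→ 25
25 —HB7→ 3·7 + 4 —bump→ 3·8 + 4 = 28 —(−1)→ 27
27 —HB8→ 3·8 + 3 —bump→ 3·9 + 3 = 30 —(−1)→ 29
29 —HB9→ 3·9 + 2 —bump→ 3·10 + 2 = 32 —(−1)→ 31
31 —HB10→ 3·10 + 1 —bump→ 3·11 + 1 = 34 —(−1)→ 33

20, 23, 25, 27, 29, 31, 33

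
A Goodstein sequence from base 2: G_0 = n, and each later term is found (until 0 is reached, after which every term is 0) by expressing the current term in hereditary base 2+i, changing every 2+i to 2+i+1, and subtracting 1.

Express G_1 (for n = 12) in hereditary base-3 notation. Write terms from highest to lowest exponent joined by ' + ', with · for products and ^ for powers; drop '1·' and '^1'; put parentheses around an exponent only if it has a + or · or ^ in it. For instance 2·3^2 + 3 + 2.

G_0=12  [base 2] 2^(2 + 1) + 2^2  →[2↦3]→  3^(3 + 1) + 3^3 = 108  −1 ⇒ G_1=107
G_1=107  [base 3] 3^(3 + 1) + 2·3^2 + 2·3 + 2  →[3↦4]→  4^(4 + 1) + 2·4^2 + 2·4 + 2 = 1066  −1 ⇒ G_2=1065

3^(3 + 1) + 2·3^2 + 2·3 + 2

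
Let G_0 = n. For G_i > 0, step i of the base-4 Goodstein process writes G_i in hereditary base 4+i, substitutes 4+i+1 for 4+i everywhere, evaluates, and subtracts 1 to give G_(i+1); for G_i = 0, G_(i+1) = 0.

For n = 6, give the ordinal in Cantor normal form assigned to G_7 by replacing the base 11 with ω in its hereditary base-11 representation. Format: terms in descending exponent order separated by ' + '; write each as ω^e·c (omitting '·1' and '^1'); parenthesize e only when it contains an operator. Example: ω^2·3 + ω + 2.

2

base 4: 6 = 4 + 2; at 5: 5 + 2 = 7; next = 6
base 5: 6 = 5 + 1; at 6: 6 + 1 = 7; next = 6
base 6: 6 = 6; at 7: 7 = 7; next = 6
base 7: 6 = 6; at 8: 6 = 6; next = 5
base 8: 5 = 5; at 9: 5 = 5; next = 4
base 9: 4 = 4; at 10: 4 = 4; next = 3
base 10: 3 = 3; at 11: 3 = 3; next = 2
base 11: 2 = 2; at 12: 2 = 2; next = 1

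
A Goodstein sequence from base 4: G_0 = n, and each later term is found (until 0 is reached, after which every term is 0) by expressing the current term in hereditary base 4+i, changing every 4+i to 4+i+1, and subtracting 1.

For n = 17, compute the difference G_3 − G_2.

4

[0] 17 ≡ 4^2 + 1 (base 4). Lift 5: 26. −1: 25.
[1] 25 ≡ 5^2 (base 5). Lift 6: 36. −1: 35.
[2] 35 ≡ 5·6 + 5 (base 6). Lift 7: 40. −1: 39.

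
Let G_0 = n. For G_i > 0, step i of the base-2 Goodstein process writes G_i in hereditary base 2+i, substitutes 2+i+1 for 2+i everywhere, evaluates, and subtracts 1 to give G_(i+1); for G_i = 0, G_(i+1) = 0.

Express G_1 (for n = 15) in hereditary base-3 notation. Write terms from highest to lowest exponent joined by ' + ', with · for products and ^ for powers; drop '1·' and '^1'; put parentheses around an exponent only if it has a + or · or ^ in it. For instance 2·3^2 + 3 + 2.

[0] 15 ≡ 2^(2 + 1) + 2^2 + 2 + 1 (base 2). Lift 3: 112. −1: 111.
[1] 111 ≡ 3^(3 + 1) + 3^3 + 3 (base 3). Lift 4: 1284. −1: 1283.

3^(3 + 1) + 3^3 + 3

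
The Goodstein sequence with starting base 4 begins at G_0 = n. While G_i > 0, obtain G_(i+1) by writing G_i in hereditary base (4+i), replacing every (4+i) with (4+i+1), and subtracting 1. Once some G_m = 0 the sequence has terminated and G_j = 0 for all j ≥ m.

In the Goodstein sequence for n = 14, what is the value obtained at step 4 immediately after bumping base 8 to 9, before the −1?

23

G_0=14  [base 4] 3·4 + 2  →[4↦5]→  3·5 + 2 = 17  −1 ⇒ G_1=16
G_1=16  [base 5] 3·5 + 1  →[5↦6]→  3·6 + 1 = 19  −1 ⇒ G_2=18
G_2=18  [base 6] 3·6  →[6↦7]→  3·7 = 21  −1 ⇒ G_3=20
G_3=20  [base 7] 2·7 + 6  →[7↦8]→  2·8 + 6 = 22  −1 ⇒ G_4=21
G_4=21  [base 8] 2·8 + 5  →[8↦9]→  2·9 + 5 = 23  −1 ⇒ G_5=22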